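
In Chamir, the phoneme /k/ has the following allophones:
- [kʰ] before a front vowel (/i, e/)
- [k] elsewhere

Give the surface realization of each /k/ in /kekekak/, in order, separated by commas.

[kʰ], [kʰ], [k], [k]

Occurrence 1 (position 1): before a front vowel (/i, e/) → [kʰ].
Occurrence 2 (position 3): before a front vowel (/i, e/) → [kʰ].
Occurrence 3 (position 5): no conditioning environment matches → elsewhere allophone [k].
Occurrence 4 (position 7): no conditioning environment matches → elsewhere allophone [k].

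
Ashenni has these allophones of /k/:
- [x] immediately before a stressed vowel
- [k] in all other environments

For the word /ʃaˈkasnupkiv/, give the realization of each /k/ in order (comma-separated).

Occurrence 1 (position 3): immediately before a stressed vowel → [x].
Occurrence 2 (position 9): no conditioning environment matches → elsewhere allophone [k].

[x], [k]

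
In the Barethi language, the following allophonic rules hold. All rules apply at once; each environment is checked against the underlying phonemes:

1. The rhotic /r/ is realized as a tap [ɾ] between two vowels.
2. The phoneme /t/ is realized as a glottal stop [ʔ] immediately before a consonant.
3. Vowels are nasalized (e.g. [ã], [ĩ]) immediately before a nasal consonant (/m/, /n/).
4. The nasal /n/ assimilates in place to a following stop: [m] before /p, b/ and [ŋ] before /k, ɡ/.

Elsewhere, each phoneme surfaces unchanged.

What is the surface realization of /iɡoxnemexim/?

/i/ (word-initial) is in the target of rule 3 but the environment (before a nasal consonant) is not met → [i].
/ɡ/ stays [ɡ].
/o/ (between /ɡ/ and /x/) fails the environment for rule 3, so it stays [o].
/x/ stays [x].
/n/ — between /x/ and /e/; rule 4 does not apply here → [n].
/e/ meets the environment for rule 3 (before a nasal consonant) → [ẽ].
/m/ (between /e/ and /e/) is unaffected → [m].
/e/ (between /m/ and /x/) is in the target of rule 3 but the environment (before a nasal consonant) is not met → [e].
/x/ — not in any rule's target class → [x].
/i/ (between /x/ and /m/) occurs before a nasal consonant → [ĩ] by rule 3.
/m/ stays [m].

[iɡoxnẽmexĩm]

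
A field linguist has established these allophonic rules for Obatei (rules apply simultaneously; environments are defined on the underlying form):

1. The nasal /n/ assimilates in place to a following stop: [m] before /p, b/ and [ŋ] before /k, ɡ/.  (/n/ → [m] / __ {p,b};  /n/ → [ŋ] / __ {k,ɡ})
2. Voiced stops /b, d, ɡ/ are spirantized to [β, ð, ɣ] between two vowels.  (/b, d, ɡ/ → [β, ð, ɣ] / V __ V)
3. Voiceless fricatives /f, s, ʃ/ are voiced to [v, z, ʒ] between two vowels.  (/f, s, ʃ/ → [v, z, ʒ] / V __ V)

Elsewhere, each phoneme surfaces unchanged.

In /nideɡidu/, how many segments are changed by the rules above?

Segments that undergo a rule: /d/ → [ð] (rule 2); /ɡ/ → [ɣ] (rule 2); /d/ → [ð] (rule 2).
All other segments surface unchanged.

3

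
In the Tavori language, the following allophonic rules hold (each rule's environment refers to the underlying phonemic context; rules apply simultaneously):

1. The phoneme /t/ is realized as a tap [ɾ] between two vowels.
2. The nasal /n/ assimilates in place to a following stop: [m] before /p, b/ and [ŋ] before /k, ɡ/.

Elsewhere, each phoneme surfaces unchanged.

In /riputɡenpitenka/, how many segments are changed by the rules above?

3

Segments that undergo a rule: /n/ → [m] (rule 2); /t/ → [ɾ] (rule 1); /n/ → [ŋ] (rule 2).
All other segments surface unchanged.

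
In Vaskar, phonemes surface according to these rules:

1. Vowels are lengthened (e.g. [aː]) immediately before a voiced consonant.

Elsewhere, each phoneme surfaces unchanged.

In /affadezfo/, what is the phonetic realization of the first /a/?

/a/ — word-initial; rule 1 does not apply here → [a].

[a]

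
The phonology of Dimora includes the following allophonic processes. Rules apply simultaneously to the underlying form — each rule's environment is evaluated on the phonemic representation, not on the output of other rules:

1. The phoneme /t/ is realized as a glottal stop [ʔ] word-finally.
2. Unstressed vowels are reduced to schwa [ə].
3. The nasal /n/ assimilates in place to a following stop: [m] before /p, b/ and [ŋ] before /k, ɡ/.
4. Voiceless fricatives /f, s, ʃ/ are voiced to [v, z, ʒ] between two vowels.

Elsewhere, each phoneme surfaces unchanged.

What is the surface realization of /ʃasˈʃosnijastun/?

/ʃ/ (word-initial) fails the environment for rule 4, so it stays [ʃ].
/a/ meets the environment for rule 2 (in an unstressed syllable) → [ə].
/s/ (between /a/ and /ʃ/): rule 4 targets it, but not between two vowels → unchanged [s].
/ʃ/ — between /s/ and /o/; rule 4 does not apply here → [ʃ].
/o/ — between /ʃ/ and /s/; rule 2 does not apply here → [o].
/s/ (between /o/ and /n/) fails the environment for rule 4, so it stays [s].
/n/ (between /s/ and /i/): rule 3 targets it, but not before a labial or velar stop → unchanged [n].
/i/ (between /n/ and /j/) occurs in an unstressed syllable → [ə] by rule 2.
/j/ (between /i/ and /a/): no rule targets it → [j].
/a/ — between /j/ and /s/, in an unstressed syllable — surfaces as [ə] (rule 2).
/s/ (between /a/ and /t/): rule 4 targets it, but not between two vowels → unchanged [s].
/t/ (between /s/ and /u/) is in the target of rule 1 but the environment (word-finally) is not met → [t].
/u/ meets the environment for rule 2 (in an unstressed syllable) → [ə].
/n/ — word-final; rule 3 does not apply here → [n].

[ʃəsˈʃosnəjəstən]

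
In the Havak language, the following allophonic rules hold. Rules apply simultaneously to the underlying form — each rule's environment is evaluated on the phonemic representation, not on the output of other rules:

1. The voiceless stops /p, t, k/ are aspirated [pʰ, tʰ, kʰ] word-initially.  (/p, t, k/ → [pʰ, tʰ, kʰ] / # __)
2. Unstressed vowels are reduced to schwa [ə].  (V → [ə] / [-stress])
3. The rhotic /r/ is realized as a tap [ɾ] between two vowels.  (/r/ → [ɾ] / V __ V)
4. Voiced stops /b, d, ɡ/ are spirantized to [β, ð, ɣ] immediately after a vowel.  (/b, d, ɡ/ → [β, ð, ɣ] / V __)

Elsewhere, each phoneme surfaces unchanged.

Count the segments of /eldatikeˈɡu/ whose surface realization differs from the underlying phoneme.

5

Segments that undergo a rule: /e/ → [ə] (rule 2); /a/ → [ə] (rule 2); /i/ → [ə] (rule 2); /e/ → [ə] (rule 2); /ɡ/ → [ɣ] (rule 4).
All other segments surface unchanged.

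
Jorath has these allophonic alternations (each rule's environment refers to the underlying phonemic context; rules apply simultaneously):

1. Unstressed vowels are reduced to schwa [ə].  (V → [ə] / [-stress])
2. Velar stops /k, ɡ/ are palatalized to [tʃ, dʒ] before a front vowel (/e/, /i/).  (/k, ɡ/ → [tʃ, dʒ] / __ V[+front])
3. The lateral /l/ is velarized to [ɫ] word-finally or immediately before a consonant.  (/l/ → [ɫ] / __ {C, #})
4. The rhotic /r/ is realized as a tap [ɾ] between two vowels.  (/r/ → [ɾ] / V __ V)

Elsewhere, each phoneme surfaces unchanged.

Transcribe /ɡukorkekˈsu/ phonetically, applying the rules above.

[ɡəkərtʃəkˈsu]

/ɡ/ — word-initial; rule 2 does not apply here → [ɡ].
/u/ meets the environment for rule 1 (in an unstressed syllable) → [ə].
/k/ (between /u/ and /o/) is in the target of rule 2 but the environment (before a front vowel) is not met → [k].
/o/ (between /k/ and /r/): in an unstressed syllable, so rule 1 applies → [ə].
/r/ — between /o/ and /k/; rule 4 does not apply here → [r].
/k/ (between /r/ and /e/): before a front vowel, so rule 2 applies → [tʃ].
/e/ (between /k/ and /k/): in an unstressed syllable, so rule 1 applies → [ə].
/k/ — between /e/ and /s/; rule 2 does not apply here → [k].
/s/ — not in any rule's target class → [s].
/u/ (word-final) fails the environment for rule 1, so it stays [u].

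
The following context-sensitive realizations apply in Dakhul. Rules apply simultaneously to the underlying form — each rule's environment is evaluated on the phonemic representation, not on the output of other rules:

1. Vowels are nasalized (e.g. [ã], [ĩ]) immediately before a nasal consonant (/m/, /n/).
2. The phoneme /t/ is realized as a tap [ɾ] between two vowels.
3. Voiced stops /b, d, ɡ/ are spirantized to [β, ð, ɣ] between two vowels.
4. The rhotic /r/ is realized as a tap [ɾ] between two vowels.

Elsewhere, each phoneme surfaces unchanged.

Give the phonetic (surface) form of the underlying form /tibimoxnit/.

[tiβĩmoxnit]

/t/ (word-initial) is in the target of rule 2 but the environment (between two vowels) is not met → [t].
/i/ (between /t/ and /b/): rule 1 targets it, but not before a nasal consonant → unchanged [i].
/b/ (between /i/ and /i/) occurs between two vowels → [β] by rule 3.
Rule 1 applies to /i/ (between /b/ and /m/: before a nasal consonant) → [ĩ].
/m/ stays [m].
/o/ (between /m/ and /x/): rule 1 targets it, but not before a nasal consonant → unchanged [o].
/x/ — not in any rule's target class → [x].
/n/ (between /x/ and /i/): no rule targets it → [n].
/i/ (between /n/ and /t/): rule 1 targets it, but not before a nasal consonant → unchanged [i].
/t/ — word-final; rule 2 does not apply here → [t].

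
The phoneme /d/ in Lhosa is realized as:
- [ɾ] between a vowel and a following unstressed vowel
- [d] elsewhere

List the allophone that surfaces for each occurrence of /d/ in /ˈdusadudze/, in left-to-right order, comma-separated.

[d], [ɾ], [d]

Occurrence 1 (position 1): no conditioning environment matches → elsewhere allophone [d].
Occurrence 2 (position 5): between a vowel and a following unstressed vowel → [ɾ].
Occurrence 3 (position 7): no conditioning environment matches → elsewhere allophone [d].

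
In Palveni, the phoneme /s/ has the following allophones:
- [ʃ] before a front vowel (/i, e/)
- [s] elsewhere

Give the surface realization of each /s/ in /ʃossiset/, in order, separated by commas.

Occurrence 1 (position 3): no conditioning environment matches → elsewhere allophone [s].
Occurrence 2 (position 4): before a front vowel (/i, e/) → [ʃ].
Occurrence 3 (position 6): before a front vowel (/i, e/) → [ʃ].

[s], [ʃ], [ʃ]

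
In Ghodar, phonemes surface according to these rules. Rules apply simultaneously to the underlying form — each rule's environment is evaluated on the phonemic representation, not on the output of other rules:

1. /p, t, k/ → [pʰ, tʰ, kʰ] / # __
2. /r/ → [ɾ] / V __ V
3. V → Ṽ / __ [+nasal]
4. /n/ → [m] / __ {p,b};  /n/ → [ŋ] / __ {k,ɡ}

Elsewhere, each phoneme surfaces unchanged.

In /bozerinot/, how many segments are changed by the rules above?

Segments that undergo a rule: /r/ → [ɾ] (rule 2); /i/ → [ĩ] (rule 3).
All other segments surface unchanged.

2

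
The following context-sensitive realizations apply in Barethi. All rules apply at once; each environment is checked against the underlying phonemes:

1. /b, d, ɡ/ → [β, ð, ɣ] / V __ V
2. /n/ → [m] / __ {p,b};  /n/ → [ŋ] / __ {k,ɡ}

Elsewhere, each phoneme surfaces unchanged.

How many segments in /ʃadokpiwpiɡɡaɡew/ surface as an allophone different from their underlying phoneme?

Segments that undergo a rule: /d/ → [ð] (rule 1); /ɡ/ → [ɣ] (rule 1).
All other segments surface unchanged.

2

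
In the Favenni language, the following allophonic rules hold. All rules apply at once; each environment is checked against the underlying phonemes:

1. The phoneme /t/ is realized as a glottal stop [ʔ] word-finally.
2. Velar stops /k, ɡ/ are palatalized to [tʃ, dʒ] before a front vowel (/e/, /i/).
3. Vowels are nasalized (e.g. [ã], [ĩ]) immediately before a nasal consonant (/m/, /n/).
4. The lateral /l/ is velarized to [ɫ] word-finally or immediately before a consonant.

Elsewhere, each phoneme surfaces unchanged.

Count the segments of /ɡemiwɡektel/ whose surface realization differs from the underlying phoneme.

Segments that undergo a rule: /ɡ/ → [dʒ] (rule 2); /e/ → [ẽ] (rule 3); /ɡ/ → [dʒ] (rule 2); /l/ → [ɫ] (rule 4).
All other segments surface unchanged.

4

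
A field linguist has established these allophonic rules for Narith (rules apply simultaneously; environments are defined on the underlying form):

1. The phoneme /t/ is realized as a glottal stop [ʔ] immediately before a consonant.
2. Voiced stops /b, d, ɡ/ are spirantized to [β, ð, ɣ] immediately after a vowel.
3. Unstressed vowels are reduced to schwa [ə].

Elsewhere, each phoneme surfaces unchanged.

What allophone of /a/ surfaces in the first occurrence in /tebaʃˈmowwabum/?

[ə]

/a/ (between /b/ and /ʃ/) occurs in an unstressed syllable → [ə] by rule 3.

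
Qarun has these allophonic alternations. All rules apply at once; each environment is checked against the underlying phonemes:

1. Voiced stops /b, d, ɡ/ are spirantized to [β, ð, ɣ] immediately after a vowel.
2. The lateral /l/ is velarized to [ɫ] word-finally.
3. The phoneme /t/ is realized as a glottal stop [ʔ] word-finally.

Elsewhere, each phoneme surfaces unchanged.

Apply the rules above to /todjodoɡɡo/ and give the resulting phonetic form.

/t/ (word-initial) is in the target of rule 3 but the environment (word-finally) is not met → [t].
/o/ — not in any rule's target class → [o].
/d/ meets the environment for rule 1 (immediately after a vowel) → [ð].
/j/ stays [j].
/o/ stays [o].
Rule 1 applies to /d/ (between /o/ and /o/: immediately after a vowel) → [ð].
/o/ (between /d/ and /ɡ/) is unaffected → [o].
/ɡ/ (between /o/ and /ɡ/) occurs immediately after a vowel → [ɣ] by rule 1.
/ɡ/ — between /ɡ/ and /o/; rule 1 does not apply here → [ɡ].
/o/ (word-final): no rule targets it → [o].

[toðjoðoɣɡo]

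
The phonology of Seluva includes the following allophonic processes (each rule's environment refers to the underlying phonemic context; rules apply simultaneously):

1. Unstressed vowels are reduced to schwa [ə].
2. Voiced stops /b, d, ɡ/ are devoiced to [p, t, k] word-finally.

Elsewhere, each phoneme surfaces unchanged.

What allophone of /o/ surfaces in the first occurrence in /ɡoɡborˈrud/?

Rule 1 applies to /o/ (between /ɡ/ and /ɡ/: in an unstressed syllable) → [ə].

[ə]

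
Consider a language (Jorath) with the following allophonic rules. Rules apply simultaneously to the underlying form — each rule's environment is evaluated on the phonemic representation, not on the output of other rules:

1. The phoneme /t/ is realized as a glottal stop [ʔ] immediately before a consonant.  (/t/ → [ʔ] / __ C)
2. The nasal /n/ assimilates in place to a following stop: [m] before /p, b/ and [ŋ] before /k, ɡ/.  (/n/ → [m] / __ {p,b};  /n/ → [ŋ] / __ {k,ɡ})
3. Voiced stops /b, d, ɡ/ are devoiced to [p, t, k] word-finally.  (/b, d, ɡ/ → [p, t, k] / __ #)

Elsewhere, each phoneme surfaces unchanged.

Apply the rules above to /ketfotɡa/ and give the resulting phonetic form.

[keʔfoʔɡa]

/k/ stays [k].
/e/ (between /k/ and /t/) is unaffected → [e].
/t/ (between /e/ and /f/): immediately before a consonant, so rule 1 applies → [ʔ].
/f/ stays [f].
/o/ — not in any rule's target class → [o].
Rule 1 applies to /t/ (between /o/ and /ɡ/: immediately before a consonant) → [ʔ].
/ɡ/ (between /t/ and /a/) is in the target of rule 3 but the environment (word-finally) is not met → [ɡ].
/a/ (word-final) is unaffected → [a].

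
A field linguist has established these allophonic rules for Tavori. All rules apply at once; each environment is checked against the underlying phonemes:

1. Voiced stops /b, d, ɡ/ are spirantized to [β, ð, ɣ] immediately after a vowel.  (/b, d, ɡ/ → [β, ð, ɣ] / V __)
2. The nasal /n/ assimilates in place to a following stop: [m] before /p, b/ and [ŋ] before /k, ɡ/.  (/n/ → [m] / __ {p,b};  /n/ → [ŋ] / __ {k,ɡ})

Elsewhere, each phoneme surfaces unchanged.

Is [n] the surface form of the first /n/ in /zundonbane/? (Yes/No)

Yes

/n/ (between /u/ and /d/): rule 2 targets it, but not before a labial or velar stop → unchanged [n].
The actual realization is [n], which matches [n].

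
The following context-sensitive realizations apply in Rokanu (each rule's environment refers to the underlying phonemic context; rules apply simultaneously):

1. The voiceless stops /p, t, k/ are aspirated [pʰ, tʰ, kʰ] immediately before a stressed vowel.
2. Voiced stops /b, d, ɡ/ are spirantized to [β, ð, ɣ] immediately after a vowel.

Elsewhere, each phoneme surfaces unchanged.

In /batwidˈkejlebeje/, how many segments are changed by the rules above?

Segments that undergo a rule: /d/ → [ð] (rule 2); /k/ → [kʰ] (rule 1); /b/ → [β] (rule 2).
All other segments surface unchanged.

3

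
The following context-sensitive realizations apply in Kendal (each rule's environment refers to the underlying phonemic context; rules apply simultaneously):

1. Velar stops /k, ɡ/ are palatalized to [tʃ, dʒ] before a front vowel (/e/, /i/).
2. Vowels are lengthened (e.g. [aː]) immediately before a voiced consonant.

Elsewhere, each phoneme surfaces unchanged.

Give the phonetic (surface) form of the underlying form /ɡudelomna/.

/ɡ/ (word-initial) is in the target of rule 1 but the environment (before a front vowel) is not met → [ɡ].
/u/ (between /ɡ/ and /d/): before a voiced consonant, so rule 2 applies → [uː].
/e/ (between /d/ and /l/): before a voiced consonant, so rule 2 applies → [eː].
/o/ (between /l/ and /m/) occurs before a voiced consonant → [oː] by rule 2.
/a/ (word-final): rule 2 targets it, but not before a voiced consonant → unchanged [a].

[ɡuːdeːloːmna]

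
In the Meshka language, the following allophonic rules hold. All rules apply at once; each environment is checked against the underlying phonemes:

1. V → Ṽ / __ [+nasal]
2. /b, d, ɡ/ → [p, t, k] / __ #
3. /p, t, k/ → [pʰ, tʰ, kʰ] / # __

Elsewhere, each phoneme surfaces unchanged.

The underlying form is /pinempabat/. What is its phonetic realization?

Rule 3 applies to /p/ (word-initial: word-initially) → [pʰ].
Rule 1 applies to /i/ (between /p/ and /n/: before a nasal consonant) → [ĩ].
Rule 1 applies to /e/ (between /n/ and /m/: before a nasal consonant) → [ẽ].
/p/ (between /m/ and /a/) is in the target of rule 3 but the environment (word-initially) is not met → [p].
/a/ (between /p/ and /b/) fails the environment for rule 1, so it stays [a].
/b/ (between /a/ and /a/) fails the environment for rule 2, so it stays [b].
/a/ — between /b/ and /t/; rule 1 does not apply here → [a].
/t/ — word-final; rule 3 does not apply here → [t].

[pʰĩnẽmpabat]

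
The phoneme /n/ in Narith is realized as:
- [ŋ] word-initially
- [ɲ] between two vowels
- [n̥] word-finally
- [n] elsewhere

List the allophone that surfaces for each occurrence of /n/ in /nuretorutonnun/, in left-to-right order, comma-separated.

[ŋ], [n], [n], [n̥]

Occurrence 1 (position 1): word-initially → [ŋ].
Occurrence 2 (position 11): no conditioning environment matches → elsewhere allophone [n].
Occurrence 3 (position 12): no conditioning environment matches → elsewhere allophone [n].
Occurrence 4 (position 14): word-finally → [n̥].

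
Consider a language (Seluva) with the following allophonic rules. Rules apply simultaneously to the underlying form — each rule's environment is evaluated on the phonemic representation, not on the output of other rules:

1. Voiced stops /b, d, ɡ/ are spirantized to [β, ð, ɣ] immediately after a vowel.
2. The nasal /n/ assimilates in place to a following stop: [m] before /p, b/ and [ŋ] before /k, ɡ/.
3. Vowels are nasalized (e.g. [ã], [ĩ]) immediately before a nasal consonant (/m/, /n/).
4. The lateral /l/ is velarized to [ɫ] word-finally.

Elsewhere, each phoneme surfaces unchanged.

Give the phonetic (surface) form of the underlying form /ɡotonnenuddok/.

/ɡ/ — word-initial; rule 1 does not apply here → [ɡ].
/o/ — between /ɡ/ and /t/; rule 3 does not apply here → [o].
/t/ (between /o/ and /o/) is unaffected → [t].
Rule 3 applies to /o/ (between /t/ and /n/: before a nasal consonant) → [õ].
/n/ (between /o/ and /n/) fails the environment for rule 2, so it stays [n].
/n/ — between /n/ and /e/; rule 2 does not apply here → [n].
/e/ meets the environment for rule 3 (before a nasal consonant) → [ẽ].
/n/ (between /e/ and /u/): rule 2 targets it, but not before a labial or velar stop → unchanged [n].
/u/ (between /n/ and /d/): rule 3 targets it, but not before a nasal consonant → unchanged [u].
/d/ meets the environment for rule 1 (immediately after a vowel) → [ð].
/d/ (between /d/ and /o/) is in the target of rule 1 but the environment (immediately after a vowel) is not met → [d].
/o/ — between /d/ and /k/; rule 3 does not apply here → [o].
/k/ — not in any rule's target class → [k].

[ɡotõnnẽnuðdok]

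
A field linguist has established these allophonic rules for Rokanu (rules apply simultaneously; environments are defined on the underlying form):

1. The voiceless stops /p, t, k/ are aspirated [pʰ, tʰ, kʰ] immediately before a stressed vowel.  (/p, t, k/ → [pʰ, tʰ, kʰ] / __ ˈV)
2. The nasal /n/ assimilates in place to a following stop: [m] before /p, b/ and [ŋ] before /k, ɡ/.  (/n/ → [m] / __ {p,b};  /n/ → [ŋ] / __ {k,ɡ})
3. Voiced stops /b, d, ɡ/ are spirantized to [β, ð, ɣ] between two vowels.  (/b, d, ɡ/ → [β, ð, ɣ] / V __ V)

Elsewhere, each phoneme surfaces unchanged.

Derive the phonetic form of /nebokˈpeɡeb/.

[neβokˈpʰeɣeb]

/n/ — word-initial; rule 2 does not apply here → [n].
/e/ (between /n/ and /b/): no rule targets it → [e].
/b/ — between /e/ and /o/, between two vowels — surfaces as [β] (rule 3).
/o/ stays [o].
/k/ (between /o/ and /p/): rule 1 targets it, but not immediately before a stressed vowel → unchanged [k].
/p/ (between /k/ and /e/): immediately before a stressed vowel, so rule 1 applies → [pʰ].
/e/ stays [e].
/ɡ/ meets the environment for rule 3 (between two vowels) → [ɣ].
/e/ — not in any rule's target class → [e].
/b/ (word-final): rule 3 targets it, but not between two vowels → unchanged [b].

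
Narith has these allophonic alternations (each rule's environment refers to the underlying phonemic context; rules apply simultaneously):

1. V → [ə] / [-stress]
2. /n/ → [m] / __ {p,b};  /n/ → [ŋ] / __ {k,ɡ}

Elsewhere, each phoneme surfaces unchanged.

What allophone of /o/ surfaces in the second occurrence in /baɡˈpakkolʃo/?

[ə]

Rule 1 applies to /o/ (word-final: in an unstressed syllable) → [ə].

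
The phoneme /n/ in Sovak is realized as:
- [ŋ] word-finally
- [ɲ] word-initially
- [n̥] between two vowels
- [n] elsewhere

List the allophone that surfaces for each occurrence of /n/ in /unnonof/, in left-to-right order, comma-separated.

[n], [n], [n̥]

Occurrence 1 (position 2): no conditioning environment matches → elsewhere allophone [n].
Occurrence 2 (position 3): no conditioning environment matches → elsewhere allophone [n].
Occurrence 3 (position 5): between two vowels → [n̥].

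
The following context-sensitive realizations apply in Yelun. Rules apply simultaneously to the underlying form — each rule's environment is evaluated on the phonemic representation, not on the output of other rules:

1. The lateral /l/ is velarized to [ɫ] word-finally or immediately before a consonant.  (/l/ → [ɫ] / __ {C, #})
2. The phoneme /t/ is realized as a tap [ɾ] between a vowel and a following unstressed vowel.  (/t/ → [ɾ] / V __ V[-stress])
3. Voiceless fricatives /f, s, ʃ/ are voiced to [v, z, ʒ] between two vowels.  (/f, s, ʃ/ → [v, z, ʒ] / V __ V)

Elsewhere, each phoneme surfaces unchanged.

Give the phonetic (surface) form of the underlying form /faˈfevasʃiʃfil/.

[faˈvevasʃiʃfiɫ]

/f/ — word-initial; rule 3 does not apply here → [f].
/a/ stays [a].
/f/ (between /a/ and /e/): between two vowels, so rule 3 applies → [v].
/e/ (between /f/ and /v/) is unaffected → [e].
/v/ — not in any rule's target class → [v].
/a/ — not in any rule's target class → [a].
/s/ (between /a/ and /ʃ/) is in the target of rule 3 but the environment (between two vowels) is not met → [s].
/ʃ/ (between /s/ and /i/) fails the environment for rule 3, so it stays [ʃ].
/i/ — not in any rule's target class → [i].
/ʃ/ (between /i/ and /f/): rule 3 targets it, but not between two vowels → unchanged [ʃ].
/f/ (between /ʃ/ and /i/) fails the environment for rule 3, so it stays [f].
/i/ — not in any rule's target class → [i].
/l/ meets the environment for rule 1 (word-finally or immediately before a consonant) → [ɫ].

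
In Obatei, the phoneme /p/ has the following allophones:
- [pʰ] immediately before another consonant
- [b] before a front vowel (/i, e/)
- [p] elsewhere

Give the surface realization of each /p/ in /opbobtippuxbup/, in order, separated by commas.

[pʰ], [pʰ], [p], [p]

Occurrence 1 (position 2): immediately before another consonant → [pʰ].
Occurrence 2 (position 8): immediately before another consonant → [pʰ].
Occurrence 3 (position 9): no conditioning environment matches → elsewhere allophone [p].
Occurrence 4 (position 14): no conditioning environment matches → elsewhere allophone [p].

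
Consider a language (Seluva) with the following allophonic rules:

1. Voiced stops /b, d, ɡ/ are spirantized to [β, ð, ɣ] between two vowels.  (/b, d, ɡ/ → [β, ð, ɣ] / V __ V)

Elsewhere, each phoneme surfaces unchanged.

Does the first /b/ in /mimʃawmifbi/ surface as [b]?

/b/ (between /f/ and /i/) fails the environment for rule 1, so it stays [b].
The actual realization is [b], which matches [b].

Yes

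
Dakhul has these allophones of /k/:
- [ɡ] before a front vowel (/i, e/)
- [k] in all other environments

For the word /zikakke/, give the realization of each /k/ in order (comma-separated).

Occurrence 1 (position 3): no conditioning environment matches → elsewhere allophone [k].
Occurrence 2 (position 5): no conditioning environment matches → elsewhere allophone [k].
Occurrence 3 (position 6): before a front vowel (/i, e/) → [ɡ].

[k], [k], [ɡ]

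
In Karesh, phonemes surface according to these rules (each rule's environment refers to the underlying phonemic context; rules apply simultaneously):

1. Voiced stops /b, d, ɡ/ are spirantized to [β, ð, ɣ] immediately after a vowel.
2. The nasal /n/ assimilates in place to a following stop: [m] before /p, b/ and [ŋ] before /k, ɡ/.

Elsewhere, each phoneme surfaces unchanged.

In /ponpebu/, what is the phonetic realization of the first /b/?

/b/ — between /e/ and /u/, immediately after a vowel — surfaces as [β] (rule 1).

[β]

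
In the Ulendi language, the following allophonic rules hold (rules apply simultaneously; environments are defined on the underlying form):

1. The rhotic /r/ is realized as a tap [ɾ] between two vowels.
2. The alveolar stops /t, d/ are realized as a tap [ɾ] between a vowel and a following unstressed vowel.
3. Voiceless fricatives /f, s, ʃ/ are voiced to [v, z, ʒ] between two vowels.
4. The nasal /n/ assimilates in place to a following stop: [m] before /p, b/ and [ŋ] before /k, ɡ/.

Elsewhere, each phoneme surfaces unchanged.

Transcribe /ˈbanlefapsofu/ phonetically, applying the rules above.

[ˈbanlevapsovu]

/b/ — not in any rule's target class → [b].
/a/ stays [a].
/n/ (between /a/ and /l/) is in the target of rule 4 but the environment (before a labial or velar stop) is not met → [n].
/l/ — not in any rule's target class → [l].
/e/ (between /l/ and /f/): no rule targets it → [e].
Rule 3 applies to /f/ (between /e/ and /a/: between two vowels) → [v].
/a/ (between /f/ and /p/) is unaffected → [a].
/p/ — not in any rule's target class → [p].
/s/ (between /p/ and /o/) fails the environment for rule 3, so it stays [s].
/o/ (between /s/ and /f/): no rule targets it → [o].
Rule 3 applies to /f/ (between /o/ and /u/: between two vowels) → [v].
/u/ (word-final) is unaffected → [u].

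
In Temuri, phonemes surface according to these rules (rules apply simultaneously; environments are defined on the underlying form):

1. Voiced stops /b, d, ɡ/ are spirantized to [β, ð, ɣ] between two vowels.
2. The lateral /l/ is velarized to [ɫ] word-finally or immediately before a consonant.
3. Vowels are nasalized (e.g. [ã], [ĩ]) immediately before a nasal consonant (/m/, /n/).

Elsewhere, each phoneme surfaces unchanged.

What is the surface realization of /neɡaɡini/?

/n/ stays [n].
/e/ (between /n/ and /ɡ/) fails the environment for rule 3, so it stays [e].
/ɡ/ meets the environment for rule 1 (between two vowels) → [ɣ].
/a/ — between /ɡ/ and /ɡ/; rule 3 does not apply here → [a].
/ɡ/ (between /a/ and /i/) occurs between two vowels → [ɣ] by rule 1.
/i/ — between /ɡ/ and /n/, before a nasal consonant — surfaces as [ĩ] (rule 3).
/n/ — not in any rule's target class → [n].
/i/ — word-final; rule 3 does not apply here → [i].

[neɣaɣĩni]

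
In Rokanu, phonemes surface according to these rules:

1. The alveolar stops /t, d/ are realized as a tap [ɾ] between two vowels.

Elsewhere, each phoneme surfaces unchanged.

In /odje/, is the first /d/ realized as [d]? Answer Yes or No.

Yes

/d/ (between /o/ and /j/): rule 1 targets it, but not between two vowels → unchanged [d].
The actual realization is [d], which matches [d].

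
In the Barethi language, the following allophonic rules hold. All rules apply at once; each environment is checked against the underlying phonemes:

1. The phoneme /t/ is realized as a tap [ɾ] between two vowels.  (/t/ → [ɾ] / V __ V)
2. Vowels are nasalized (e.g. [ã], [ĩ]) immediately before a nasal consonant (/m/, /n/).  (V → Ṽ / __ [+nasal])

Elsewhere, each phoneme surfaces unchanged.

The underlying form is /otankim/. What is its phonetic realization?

/o/ (word-initial) is in the target of rule 2 but the environment (before a nasal consonant) is not met → [o].
/t/ meets the environment for rule 1 (between two vowels) → [ɾ].
/a/ meets the environment for rule 2 (before a nasal consonant) → [ã].
/n/ (between /a/ and /k/): no rule targets it → [n].
/k/ (between /n/ and /i/): no rule targets it → [k].
/i/ — between /k/ and /m/, before a nasal consonant — surfaces as [ĩ] (rule 2).
/m/ — not in any rule's target class → [m].

[oɾãnkĩm]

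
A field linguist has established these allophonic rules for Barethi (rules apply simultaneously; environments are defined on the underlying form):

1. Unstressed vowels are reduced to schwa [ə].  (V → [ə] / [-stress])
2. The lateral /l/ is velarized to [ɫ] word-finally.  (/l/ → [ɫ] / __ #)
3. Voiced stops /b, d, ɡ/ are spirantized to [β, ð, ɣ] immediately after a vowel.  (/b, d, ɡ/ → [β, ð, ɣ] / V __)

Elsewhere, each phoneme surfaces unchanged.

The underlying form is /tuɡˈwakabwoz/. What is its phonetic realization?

Rule 1 applies to /u/ (between /t/ and /ɡ/: in an unstressed syllable) → [ə].
/ɡ/ (between /u/ and /w/) occurs immediately after a vowel → [ɣ] by rule 3.
/a/ (between /w/ and /k/) is in the target of rule 1 but the environment (in an unstressed syllable) is not met → [a].
/a/ (between /k/ and /b/) occurs in an unstressed syllable → [ə] by rule 1.
/b/ (between /a/ and /w/): immediately after a vowel, so rule 3 applies → [β].
/o/ (between /w/ and /z/): in an unstressed syllable, so rule 1 applies → [ə].

[təɣˈwakəβwəz]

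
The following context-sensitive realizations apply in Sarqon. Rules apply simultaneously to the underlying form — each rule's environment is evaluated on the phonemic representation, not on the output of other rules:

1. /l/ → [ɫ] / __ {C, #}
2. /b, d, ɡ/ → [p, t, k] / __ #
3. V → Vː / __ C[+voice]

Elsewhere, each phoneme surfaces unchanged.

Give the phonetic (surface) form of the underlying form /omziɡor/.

/o/ meets the environment for rule 3 (before a voiced consonant) → [oː].
/m/ — not in any rule's target class → [m].
/z/ (between /m/ and /i/) is unaffected → [z].
/i/ meets the environment for rule 3 (before a voiced consonant) → [iː].
/ɡ/ (between /i/ and /o/) is in the target of rule 2 but the environment (word-finally) is not met → [ɡ].
/o/ meets the environment for rule 3 (before a voiced consonant) → [oː].
/r/ — not in any rule's target class → [r].

[oːmziːɡoːr]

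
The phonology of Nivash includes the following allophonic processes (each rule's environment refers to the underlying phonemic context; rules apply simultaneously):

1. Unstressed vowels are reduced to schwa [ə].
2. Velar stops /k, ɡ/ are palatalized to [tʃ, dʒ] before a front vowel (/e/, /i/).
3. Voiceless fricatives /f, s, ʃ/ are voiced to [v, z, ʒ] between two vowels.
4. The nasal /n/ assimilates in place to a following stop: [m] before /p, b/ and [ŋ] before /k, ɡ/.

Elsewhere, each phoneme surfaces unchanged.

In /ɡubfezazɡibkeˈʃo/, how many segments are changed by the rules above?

8

Segments that undergo a rule: /u/ → [ə] (rule 1); /e/ → [ə] (rule 1); /a/ → [ə] (rule 1); /ɡ/ → [dʒ] (rule 2); /i/ → [ə] (rule 1); /k/ → [tʃ] (rule 2); /e/ → [ə] (rule 1); /ʃ/ → [ʒ] (rule 3).
All other segments surface unchanged.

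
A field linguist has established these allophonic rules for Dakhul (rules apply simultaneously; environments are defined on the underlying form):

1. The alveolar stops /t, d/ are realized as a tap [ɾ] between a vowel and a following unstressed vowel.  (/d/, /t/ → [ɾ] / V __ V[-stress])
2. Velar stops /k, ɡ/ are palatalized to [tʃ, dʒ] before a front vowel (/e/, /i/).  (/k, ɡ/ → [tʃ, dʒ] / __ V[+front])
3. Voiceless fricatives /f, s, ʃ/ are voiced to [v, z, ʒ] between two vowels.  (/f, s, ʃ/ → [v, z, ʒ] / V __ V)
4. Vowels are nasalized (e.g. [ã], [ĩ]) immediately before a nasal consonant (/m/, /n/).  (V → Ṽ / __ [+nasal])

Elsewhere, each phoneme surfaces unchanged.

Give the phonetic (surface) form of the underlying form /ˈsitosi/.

[ˈsiɾozi]

/s/ (word-initial): rule 3 targets it, but not between two vowels → unchanged [s].
/i/ (between /s/ and /t/) is in the target of rule 4 but the environment (before a nasal consonant) is not met → [i].
Rule 1 applies to /t/ (between /i/ and /o/: between a vowel and a following unstressed vowel) → [ɾ].
/o/ (between /t/ and /s/) is in the target of rule 4 but the environment (before a nasal consonant) is not met → [o].
/s/ (between /o/ and /i/) occurs between two vowels → [z] by rule 3.
/i/ (word-final): rule 4 targets it, but not before a nasal consonant → unchanged [i].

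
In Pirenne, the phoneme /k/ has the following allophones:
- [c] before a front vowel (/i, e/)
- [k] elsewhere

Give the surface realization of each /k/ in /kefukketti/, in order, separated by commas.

[c], [k], [c]

Occurrence 1 (position 1): before a front vowel → [c].
Occurrence 2 (position 5): no conditioning environment matches → elsewhere allophone [k].
Occurrence 3 (position 6): before a front vowel → [c].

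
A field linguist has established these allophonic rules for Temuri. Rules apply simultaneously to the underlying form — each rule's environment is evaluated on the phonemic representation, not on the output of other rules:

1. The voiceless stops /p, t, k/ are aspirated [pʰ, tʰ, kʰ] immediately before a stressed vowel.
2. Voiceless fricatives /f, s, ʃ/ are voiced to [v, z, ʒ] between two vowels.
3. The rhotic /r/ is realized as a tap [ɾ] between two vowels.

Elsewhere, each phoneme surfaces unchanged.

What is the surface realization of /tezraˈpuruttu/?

[tezraˈpʰuɾuttu]

/t/ (word-initial) fails the environment for rule 1, so it stays [t].
/e/ (between /t/ and /z/) is unaffected → [e].
/z/ stays [z].
/r/ (between /z/ and /a/) fails the environment for rule 3, so it stays [r].
/a/ stays [a].
/p/ meets the environment for rule 1 (immediately before a stressed vowel) → [pʰ].
/u/ — not in any rule's target class → [u].
/r/ (between /u/ and /u/): between two vowels, so rule 3 applies → [ɾ].
/u/ (between /r/ and /t/) is unaffected → [u].
/t/ (between /u/ and /t/) is in the target of rule 1 but the environment (immediately before a stressed vowel) is not met → [t].
/t/ (between /t/ and /u/): rule 1 targets it, but not immediately before a stressed vowel → unchanged [t].
/u/ stays [u].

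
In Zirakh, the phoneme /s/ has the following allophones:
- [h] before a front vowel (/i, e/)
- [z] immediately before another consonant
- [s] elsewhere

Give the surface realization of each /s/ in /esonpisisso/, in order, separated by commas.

Occurrence 1 (position 2): no conditioning environment matches → elsewhere allophone [s].
Occurrence 2 (position 7): before a front vowel (/i, e/) → [h].
Occurrence 3 (position 9): immediately before another consonant → [z].
Occurrence 4 (position 10): no conditioning environment matches → elsewhere allophone [s].

[s], [h], [z], [s]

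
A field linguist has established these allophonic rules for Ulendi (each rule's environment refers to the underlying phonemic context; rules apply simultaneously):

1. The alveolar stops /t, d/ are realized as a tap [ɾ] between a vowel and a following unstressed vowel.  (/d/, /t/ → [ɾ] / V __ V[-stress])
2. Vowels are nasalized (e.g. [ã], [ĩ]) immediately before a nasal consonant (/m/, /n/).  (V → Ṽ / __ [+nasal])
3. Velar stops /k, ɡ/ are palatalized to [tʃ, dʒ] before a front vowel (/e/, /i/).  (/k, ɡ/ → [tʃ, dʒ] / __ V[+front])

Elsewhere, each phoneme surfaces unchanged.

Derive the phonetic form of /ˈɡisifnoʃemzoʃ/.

[ˈdʒisifnoʃẽmzoʃ]

Rule 3 applies to /ɡ/ (word-initial: before a front vowel) → [dʒ].
/i/ (between /ɡ/ and /s/) fails the environment for rule 2, so it stays [i].
/s/ — not in any rule's target class → [s].
/i/ (between /s/ and /f/) fails the environment for rule 2, so it stays [i].
/f/ (between /i/ and /n/): no rule targets it → [f].
/n/ (between /f/ and /o/): no rule targets it → [n].
/o/ (between /n/ and /ʃ/) fails the environment for rule 2, so it stays [o].
/ʃ/ stays [ʃ].
Rule 2 applies to /e/ (between /ʃ/ and /m/: before a nasal consonant) → [ẽ].
/m/ (between /e/ and /z/): no rule targets it → [m].
/z/ (between /m/ and /o/): no rule targets it → [z].
/o/ (between /z/ and /ʃ/) is in the target of rule 2 but the environment (before a nasal consonant) is not met → [o].
/ʃ/ stays [ʃ].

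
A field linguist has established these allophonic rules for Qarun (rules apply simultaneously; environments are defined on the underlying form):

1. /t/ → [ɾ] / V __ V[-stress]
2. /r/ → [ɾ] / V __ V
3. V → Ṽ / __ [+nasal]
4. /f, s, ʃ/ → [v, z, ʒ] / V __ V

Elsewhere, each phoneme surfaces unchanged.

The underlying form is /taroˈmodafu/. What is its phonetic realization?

/t/ (word-initial) is in the target of rule 1 but the environment (between a vowel and a following unstressed vowel) is not met → [t].
/a/ (between /t/ and /r/) is in the target of rule 3 but the environment (before a nasal consonant) is not met → [a].
/r/ (between /a/ and /o/): between two vowels, so rule 2 applies → [ɾ].
/o/ — between /r/ and /m/, before a nasal consonant — surfaces as [õ] (rule 3).
/m/ — not in any rule's target class → [m].
/o/ (between /m/ and /d/) is in the target of rule 3 but the environment (before a nasal consonant) is not met → [o].
/d/ (between /o/ and /a/) is unaffected → [d].
/a/ — between /d/ and /f/; rule 3 does not apply here → [a].
/f/ meets the environment for rule 4 (between two vowels) → [v].
/u/ (word-final) is in the target of rule 3 but the environment (before a nasal consonant) is not met → [u].

[taɾõˈmodavu]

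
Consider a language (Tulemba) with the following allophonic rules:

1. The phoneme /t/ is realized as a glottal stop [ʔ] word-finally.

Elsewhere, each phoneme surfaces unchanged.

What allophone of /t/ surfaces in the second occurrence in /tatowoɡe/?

/t/ — between /a/ and /o/; rule 1 does not apply here → [t].

[t]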